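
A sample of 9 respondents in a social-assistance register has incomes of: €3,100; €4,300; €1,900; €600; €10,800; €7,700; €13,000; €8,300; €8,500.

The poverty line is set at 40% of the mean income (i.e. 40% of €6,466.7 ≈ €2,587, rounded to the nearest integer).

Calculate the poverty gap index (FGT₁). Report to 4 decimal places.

Incomes under z: €600, €1,900 (q = 2 of N = 9).
Normalized shortfalls: (2587−600)/2587 = 0.7681; (2587−1900)/2587 = 0.2656.
Σ = 1.033630. Dividing by the full population N = 9 gives P₁ = 0.1148.

0.1148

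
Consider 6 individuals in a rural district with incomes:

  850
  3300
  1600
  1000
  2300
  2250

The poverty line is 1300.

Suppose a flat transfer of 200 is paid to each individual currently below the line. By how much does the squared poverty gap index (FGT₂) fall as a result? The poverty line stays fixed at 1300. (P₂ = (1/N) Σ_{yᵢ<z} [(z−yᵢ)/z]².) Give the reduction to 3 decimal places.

Before: below the line — 850, 1000; squared poverty gap index (FGT₂) = 0.02885.
After the 200 transfer: below the line — 1050, 1200; squared poverty gap index (FGT₂) = 0.00715.
Reduction = 0.02885 − 0.00715 = 0.022.

0.022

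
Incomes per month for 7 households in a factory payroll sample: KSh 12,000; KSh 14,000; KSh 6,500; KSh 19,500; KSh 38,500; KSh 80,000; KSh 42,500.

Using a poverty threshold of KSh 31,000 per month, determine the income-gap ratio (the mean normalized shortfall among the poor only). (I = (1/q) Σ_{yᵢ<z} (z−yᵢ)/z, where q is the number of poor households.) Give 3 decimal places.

0.581

Below z: KSh 6,500, KSh 12,000, KSh 14,000, KSh 19,500 (q = 4 of N = 7).
Shortfall ratios (z−y)/z: 0.7903, 0.6129, 0.5484, 0.3710; sum = 2.322581.
I averages over the q = 4 poor units only: 2.322581 / 4 = 0.581.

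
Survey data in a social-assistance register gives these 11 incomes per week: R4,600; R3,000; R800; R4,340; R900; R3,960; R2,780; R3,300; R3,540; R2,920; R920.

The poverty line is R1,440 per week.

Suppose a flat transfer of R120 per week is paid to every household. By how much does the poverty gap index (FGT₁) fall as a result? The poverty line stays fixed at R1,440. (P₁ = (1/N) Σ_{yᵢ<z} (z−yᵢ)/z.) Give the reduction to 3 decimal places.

Before: below the line — R800, R900, R920; poverty gap index (FGT₁) = 0.10732.
After the R120 transfer: below the line — R920, R1,020, R1,040; poverty gap index (FGT₁) = 0.08460.
Reduction = 0.10732 − 0.08460 = 0.023.

0.023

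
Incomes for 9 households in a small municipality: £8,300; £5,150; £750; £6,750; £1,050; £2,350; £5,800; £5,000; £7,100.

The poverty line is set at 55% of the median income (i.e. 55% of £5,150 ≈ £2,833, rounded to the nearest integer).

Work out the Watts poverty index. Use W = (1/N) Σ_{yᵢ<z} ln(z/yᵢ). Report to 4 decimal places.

0.2787

Incomes under z: £750, £1,050, £2,350 (q = 3 of N = 9).
ln(z/y) terms: ln(2833/750) = 1.3290; ln(2833/1050) = 0.9925; ln(2833/2350) = 0.1869.
W = 2.508485 / 9 = 0.2787.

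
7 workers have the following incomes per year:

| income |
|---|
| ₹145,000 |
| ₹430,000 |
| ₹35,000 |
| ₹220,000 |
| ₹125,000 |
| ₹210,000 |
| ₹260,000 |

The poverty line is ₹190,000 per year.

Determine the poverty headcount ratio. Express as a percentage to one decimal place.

3 of the 7 workers have income below ₹190,000.
H = 3/7 = 42.9%.

42.9%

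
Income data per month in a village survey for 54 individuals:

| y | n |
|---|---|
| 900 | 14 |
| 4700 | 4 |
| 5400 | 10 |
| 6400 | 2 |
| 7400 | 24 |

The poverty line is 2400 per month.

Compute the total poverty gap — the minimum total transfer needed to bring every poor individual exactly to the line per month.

21000

Poor units: 14×900 (q = 14 of N = 54).
Individual gaps: 14×(2400−900) = 21000.
Aggregate gap = 21000.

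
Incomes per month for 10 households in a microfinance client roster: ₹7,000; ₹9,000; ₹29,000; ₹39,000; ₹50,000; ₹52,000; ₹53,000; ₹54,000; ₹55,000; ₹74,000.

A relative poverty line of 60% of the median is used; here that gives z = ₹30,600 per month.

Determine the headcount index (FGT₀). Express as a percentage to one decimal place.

3 of the 10 households have income below ₹30,600.
H = 3/10 = 30.0%.

30.0%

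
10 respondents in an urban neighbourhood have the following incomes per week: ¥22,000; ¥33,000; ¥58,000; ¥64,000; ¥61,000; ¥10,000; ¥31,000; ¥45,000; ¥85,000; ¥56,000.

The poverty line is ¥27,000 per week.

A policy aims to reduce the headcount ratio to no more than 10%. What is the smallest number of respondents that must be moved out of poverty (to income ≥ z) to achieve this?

1

Currently q = 2 of N = 10 are below the line (H = 0.200).
A headcount ratio of at most 10% allows at most ⌊0.10 × 10⌋ = 1 poor respondents.
So at least 2 − 1 = 1 must be lifted.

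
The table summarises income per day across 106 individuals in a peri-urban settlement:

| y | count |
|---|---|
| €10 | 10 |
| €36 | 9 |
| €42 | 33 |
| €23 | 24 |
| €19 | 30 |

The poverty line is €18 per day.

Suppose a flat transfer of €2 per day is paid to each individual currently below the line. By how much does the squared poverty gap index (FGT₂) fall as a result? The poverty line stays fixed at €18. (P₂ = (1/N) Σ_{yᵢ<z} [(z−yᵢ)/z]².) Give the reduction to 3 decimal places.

0.008

Before: below the line — 10×€10; squared poverty gap index (FGT₂) = 0.01863.
After the €2 transfer: below the line — 10×€12; squared poverty gap index (FGT₂) = 0.01048.
Reduction = 0.01863 − 0.01048 = 0.008.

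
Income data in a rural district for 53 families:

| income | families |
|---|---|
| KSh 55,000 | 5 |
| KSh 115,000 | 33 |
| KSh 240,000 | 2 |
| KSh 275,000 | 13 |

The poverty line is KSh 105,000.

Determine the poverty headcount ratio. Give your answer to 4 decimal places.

0.0943

5 of the 53 families have income below KSh 105,000.
H = 5/53 = 0.0943.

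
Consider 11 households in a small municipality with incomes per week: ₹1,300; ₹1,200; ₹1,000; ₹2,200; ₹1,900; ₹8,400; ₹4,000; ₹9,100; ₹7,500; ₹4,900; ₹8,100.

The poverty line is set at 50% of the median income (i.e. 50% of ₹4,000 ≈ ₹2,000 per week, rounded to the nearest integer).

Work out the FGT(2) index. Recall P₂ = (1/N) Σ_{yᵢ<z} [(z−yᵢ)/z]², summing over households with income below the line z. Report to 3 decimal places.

Incomes under z: ₹1,000, ₹1,200, ₹1,300, ₹1,900 (q = 4 of N = 11).
Relative gaps: (2000−1000)/2000 = 0.5000; (2000−1200)/2000 = 0.4000; (2000−1300)/2000 = 0.3500; (2000−1900)/2000 = 0.0500.
Squared: 0.2500; 0.1600; 0.1225; 0.0025.
Sum = 0.535000; P₂ = 0.535000 / 11 = 0.049.

0.049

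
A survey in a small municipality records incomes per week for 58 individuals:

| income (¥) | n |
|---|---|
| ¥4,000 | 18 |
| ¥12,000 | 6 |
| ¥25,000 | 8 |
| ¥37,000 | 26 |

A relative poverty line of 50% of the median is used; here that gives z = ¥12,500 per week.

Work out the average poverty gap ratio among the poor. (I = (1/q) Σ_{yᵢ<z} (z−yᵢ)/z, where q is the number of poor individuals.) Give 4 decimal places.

0.5200

Incomes under z: 18×¥4,000, 6×¥12,000 (q = 24 of N = 58).
Relative gaps: 0.6800 (×18), 0.0400 (×6); sum = 12.480000.
I averages over the q = 24 poor units only: 12.480000 / 24 = 0.5200.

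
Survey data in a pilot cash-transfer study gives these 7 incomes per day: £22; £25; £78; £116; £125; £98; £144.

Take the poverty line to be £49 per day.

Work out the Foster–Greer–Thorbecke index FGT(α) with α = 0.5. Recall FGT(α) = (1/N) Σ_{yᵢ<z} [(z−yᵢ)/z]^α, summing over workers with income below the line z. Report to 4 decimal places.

Incomes under z: £22, £25 (q = 2 of N = 7).
Shortfall ratios: (49−22)/49 = 0.5510; (49−25)/49 = 0.4898.
Raised to α = 0.5: 0.74231; 0.69985.
Sum = 1.442162; FGT(0.5) = 1.442162 / 7 = 0.2060.

0.2060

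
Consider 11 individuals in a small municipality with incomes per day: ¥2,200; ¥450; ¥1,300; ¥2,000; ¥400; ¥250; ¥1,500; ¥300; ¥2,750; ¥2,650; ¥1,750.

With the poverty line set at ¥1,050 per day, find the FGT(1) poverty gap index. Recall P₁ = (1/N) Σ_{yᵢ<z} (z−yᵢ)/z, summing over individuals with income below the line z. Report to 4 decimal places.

Below z: ¥250, ¥300, ¥400, ¥450 (q = 4 of N = 11).
Shortfall ratios: (1050−250)/1050 = 0.7619; (1050−300)/1050 = 0.7143; (1050−400)/1050 = 0.6190; (1050−450)/1050 = 0.5714.
Sum of shortfalls = 2.666667; P₁ averages over all N: 2.666667 / 11 = 0.2424.

0.2424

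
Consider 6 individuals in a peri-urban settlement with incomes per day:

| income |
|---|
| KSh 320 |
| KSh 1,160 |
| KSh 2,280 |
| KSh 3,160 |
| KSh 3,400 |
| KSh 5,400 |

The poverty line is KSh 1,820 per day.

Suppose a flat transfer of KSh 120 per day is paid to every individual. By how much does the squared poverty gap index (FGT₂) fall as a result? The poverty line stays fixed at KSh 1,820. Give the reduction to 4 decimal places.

Before: below the line — KSh 320, KSh 1,160; squared poverty gap index (FGT₂) = 0.135129.
After the KSh 120 transfer: below the line — KSh 440, KSh 1,280; squared poverty gap index (FGT₂) = 0.110494.
Reduction = 0.135129 − 0.110494 = 0.0246.

0.0246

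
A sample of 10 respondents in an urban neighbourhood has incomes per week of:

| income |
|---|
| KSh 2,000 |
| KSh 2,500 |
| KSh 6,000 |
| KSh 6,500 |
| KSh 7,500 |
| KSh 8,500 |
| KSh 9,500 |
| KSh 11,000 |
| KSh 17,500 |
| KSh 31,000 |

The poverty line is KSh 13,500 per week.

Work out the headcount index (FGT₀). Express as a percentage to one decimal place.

80.0%

8 of the 10 respondents have income below KSh 13,500.
H = 8/10 = 80.0%.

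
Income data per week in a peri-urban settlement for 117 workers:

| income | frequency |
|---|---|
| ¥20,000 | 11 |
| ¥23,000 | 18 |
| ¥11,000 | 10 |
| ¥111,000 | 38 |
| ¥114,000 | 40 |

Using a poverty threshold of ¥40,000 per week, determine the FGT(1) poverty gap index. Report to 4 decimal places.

Below z: 10×¥11,000, 11×¥20,000, 18×¥23,000 (q = 39 of N = 117).
Relative gaps: (40000−11000)/40000 = 0.7250 (×10); (40000−20000)/40000 = 0.5000 (×11); (40000−23000)/40000 = 0.4250 (×18).
Sum of shortfalls = 20.400000; P₁ averages over all N: 20.400000 / 117 = 0.1744.

0.1744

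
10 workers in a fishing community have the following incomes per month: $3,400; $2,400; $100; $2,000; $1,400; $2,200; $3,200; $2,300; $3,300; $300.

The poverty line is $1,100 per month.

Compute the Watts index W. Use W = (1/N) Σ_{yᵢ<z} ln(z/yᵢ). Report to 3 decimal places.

0.370

Below z: $100, $300 (q = 2 of N = 10).
ln(z/y) terms: ln(1100/100) = 2.3979; ln(1100/300) = 1.2993.
W = 3.697178 / 10 = 0.370.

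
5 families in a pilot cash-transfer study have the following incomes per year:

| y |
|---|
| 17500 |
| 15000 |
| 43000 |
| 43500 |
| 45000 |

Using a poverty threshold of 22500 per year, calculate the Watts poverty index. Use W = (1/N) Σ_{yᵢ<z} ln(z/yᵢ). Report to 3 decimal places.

0.131

Incomes under z: 15000, 17500 (q = 2 of N = 5).
Log shortfalls: ln(22500/15000) = 0.4055; ln(22500/17500) = 0.2513.
W = 0.656780 / 5 = 0.131.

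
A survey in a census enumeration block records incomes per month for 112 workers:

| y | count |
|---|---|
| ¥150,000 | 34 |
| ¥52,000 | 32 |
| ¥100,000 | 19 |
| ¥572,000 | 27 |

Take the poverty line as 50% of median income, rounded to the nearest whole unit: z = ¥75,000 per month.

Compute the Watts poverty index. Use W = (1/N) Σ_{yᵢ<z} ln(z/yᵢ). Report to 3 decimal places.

0.105

Incomes under z: 32×¥52,000 (q = 32 of N = 112).
Log shortfalls: ln(75000/52000) = 0.3662 (×32).
W = 11.719821 / 112 = 0.105.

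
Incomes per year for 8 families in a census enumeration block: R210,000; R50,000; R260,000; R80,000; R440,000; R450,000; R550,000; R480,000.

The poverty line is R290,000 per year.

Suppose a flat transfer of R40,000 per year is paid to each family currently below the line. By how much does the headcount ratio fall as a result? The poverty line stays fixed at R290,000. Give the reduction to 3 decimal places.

0.125

Before: below the line — R50,000, R80,000, R210,000, R260,000; headcount ratio = 0.50000.
After the R40,000 transfer: below the line — R90,000, R120,000, R250,000; headcount ratio = 0.37500.
Reduction = 0.50000 − 0.37500 = 0.125.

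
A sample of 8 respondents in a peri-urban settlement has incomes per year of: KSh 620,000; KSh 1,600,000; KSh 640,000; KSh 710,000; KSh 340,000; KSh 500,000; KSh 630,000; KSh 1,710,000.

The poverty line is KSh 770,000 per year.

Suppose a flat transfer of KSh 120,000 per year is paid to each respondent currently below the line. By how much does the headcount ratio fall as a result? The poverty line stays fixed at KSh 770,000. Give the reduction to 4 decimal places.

Before: below the line — KSh 340,000, KSh 500,000, KSh 620,000, KSh 630,000, KSh 640,000, KSh 710,000; headcount ratio = 0.750000.
After the KSh 120,000 transfer: below the line — KSh 460,000, KSh 620,000, KSh 740,000, KSh 750,000, KSh 760,000; headcount ratio = 0.625000.
Reduction = 0.750000 − 0.625000 = 0.1250.

0.1250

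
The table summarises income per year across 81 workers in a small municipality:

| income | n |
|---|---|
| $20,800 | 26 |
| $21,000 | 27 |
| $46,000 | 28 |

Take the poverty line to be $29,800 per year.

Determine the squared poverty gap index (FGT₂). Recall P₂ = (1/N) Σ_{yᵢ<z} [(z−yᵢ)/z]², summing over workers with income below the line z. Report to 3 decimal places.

Incomes under z: 26×$20,800, 27×$21,000 (q = 53 of N = 81).
Relative gaps: (29800−20800)/29800 = 0.3020 (×26); (29800−21000)/29800 = 0.2953 (×27).
Squared: 0.0912 (×26); 0.0872 (×27).
Sum = 4.726003; P₂ = 4.726003 / 81 = 0.058.

0.058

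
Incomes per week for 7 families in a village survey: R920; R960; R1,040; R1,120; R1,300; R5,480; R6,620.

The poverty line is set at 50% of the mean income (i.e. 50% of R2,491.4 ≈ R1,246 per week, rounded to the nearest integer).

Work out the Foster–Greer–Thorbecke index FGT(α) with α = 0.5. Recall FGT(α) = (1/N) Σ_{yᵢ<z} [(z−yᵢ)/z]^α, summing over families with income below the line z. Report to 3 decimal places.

0.245

Below z: R920, R960, R1,040, R1,120 (q = 4 of N = 7).
Relative gaps: (1246−920)/1246 = 0.2616; (1246−960)/1246 = 0.2295; (1246−1040)/1246 = 0.1653; (1246−1120)/1246 = 0.1011.
Raised to α = 0.5: 0.51150; 0.47910; 0.40661; 0.31800.
Sum = 1.715209; FGT(0.5) = 1.715209 / 7 = 0.245.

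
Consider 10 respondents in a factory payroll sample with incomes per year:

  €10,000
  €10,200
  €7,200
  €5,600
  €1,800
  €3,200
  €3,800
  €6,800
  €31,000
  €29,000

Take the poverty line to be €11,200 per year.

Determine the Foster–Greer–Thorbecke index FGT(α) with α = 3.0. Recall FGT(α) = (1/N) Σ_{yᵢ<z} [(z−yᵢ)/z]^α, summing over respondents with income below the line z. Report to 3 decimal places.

0.148

Below the line: €1,800, €3,200, €3,800, €5,600, €6,800, €7,200, €10,000, €10,200 (q = 8 of N = 10).
Normalized shortfalls: (11200−1800)/11200 = 0.8393; (11200−3200)/11200 = 0.7143; (11200−3800)/11200 = 0.6607; (11200−5600)/11200 = 0.5000; (11200−6800)/11200 = 0.3929; (11200−7200)/11200 = 0.3571; (11200−10000)/11200 = 0.1071; (11200−10200)/11200 = 0.0893.
Raised to α = 3.0: 0.59119; 0.36443; 0.28843; 0.12500; 0.06063; 0.04555; 0.00123; 0.00071.
Sum = 1.477183; FGT(3.0) = 1.477183 / 10 = 0.148.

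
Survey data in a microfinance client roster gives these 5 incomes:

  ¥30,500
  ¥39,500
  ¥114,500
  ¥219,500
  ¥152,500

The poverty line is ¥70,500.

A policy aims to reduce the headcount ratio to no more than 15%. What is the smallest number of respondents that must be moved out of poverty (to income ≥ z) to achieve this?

2

Currently q = 2 of N = 5 are below the line (H = 0.400).
A headcount ratio of at most 15% allows at most ⌊0.15 × 5⌋ = 0 poor respondents.
So at least 2 − 0 = 2 must be lifted.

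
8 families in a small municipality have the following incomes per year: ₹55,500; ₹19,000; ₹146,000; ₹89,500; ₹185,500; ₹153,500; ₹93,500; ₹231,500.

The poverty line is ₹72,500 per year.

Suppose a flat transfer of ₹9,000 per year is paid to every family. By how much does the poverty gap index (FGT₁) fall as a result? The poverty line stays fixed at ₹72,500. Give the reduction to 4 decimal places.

Before: below the line — ₹19,000, ₹55,500; poverty gap index (FGT₁) = 0.121552.
After the ₹9,000 transfer: below the line — ₹28,000, ₹64,500; poverty gap index (FGT₁) = 0.090517.
Reduction = 0.121552 − 0.090517 = 0.0310.

0.0310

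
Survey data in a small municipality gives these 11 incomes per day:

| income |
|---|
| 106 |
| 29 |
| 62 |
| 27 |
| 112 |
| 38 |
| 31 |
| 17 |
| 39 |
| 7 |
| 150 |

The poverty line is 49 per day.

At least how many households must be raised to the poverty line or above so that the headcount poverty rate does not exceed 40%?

3

Currently q = 7 of N = 11 are below the line (H = 0.636).
A headcount ratio of at most 40% allows at most ⌊0.40 × 11⌋ = 4 poor households.
So at least 7 − 4 = 3 must be lifted.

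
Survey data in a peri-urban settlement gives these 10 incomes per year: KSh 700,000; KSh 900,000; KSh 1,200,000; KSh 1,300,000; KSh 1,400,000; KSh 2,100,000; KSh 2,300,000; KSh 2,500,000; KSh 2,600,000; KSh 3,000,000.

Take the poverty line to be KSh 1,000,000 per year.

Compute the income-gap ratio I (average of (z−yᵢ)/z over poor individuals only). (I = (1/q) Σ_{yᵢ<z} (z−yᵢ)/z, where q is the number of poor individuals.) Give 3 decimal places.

0.200

Below the line: KSh 700,000, KSh 900,000 (q = 2 of N = 10).
Shortfall ratios (z−y)/z: 0.3000, 0.1000; sum = 0.400000.
The income-gap ratio divides by q (the poor only): 0.400000 / 2 = 0.200.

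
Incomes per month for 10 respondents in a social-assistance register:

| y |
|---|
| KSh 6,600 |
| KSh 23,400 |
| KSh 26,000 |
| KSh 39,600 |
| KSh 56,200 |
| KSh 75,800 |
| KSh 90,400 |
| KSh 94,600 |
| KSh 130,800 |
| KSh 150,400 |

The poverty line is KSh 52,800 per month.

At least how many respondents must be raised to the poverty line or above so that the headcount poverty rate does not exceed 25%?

Currently q = 4 of N = 10 are below the line (H = 0.400).
A headcount ratio of at most 25% allows at most ⌊0.25 × 10⌋ = 2 poor respondents.
So at least 4 − 2 = 2 must be lifted.

2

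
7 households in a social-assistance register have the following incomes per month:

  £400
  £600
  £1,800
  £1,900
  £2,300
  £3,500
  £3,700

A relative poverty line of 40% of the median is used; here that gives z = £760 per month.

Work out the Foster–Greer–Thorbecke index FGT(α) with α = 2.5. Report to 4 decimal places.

0.0250

Below z: £400, £600 (q = 2 of N = 7).
Normalized shortfalls: (760−400)/760 = 0.4737; (760−600)/760 = 0.2105.
Raised to α = 2.5: 0.15443; 0.02034.
Sum = 0.174763; FGT(2.5) = 0.174763 / 7 = 0.0250.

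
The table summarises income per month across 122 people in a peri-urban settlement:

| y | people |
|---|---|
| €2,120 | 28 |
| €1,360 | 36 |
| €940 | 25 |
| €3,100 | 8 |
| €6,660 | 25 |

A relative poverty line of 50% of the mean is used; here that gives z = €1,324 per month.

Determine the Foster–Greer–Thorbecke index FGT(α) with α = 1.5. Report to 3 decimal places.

Poor units: 25×€940 (q = 25 of N = 122).
Relative gaps: (1324−940)/1324 = 0.2900 (×25).
Raised to α = 1.5: 0.15619 (×25).
Sum = 3.904855; FGT(1.5) = 3.904855 / 122 = 0.032.

0.032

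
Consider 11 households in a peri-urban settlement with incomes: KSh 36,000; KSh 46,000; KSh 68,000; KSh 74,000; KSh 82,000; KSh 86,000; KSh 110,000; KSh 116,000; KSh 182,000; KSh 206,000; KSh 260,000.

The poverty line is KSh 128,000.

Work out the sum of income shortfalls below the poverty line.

KSh 406,000

Below the line: KSh 36,000, KSh 46,000, KSh 68,000, KSh 74,000, KSh 82,000, KSh 86,000, KSh 110,000, KSh 116,000 (q = 8 of N = 11).
Individual gaps: 128000−36000 = 92000; 128000−46000 = 82000; 128000−68000 = 60000; 128000−74000 = 54000; 128000−82000 = 46000; 128000−86000 = 42000; 128000−110000 = 18000; 128000−116000 = 12000.
Aggregate gap = KSh 406,000.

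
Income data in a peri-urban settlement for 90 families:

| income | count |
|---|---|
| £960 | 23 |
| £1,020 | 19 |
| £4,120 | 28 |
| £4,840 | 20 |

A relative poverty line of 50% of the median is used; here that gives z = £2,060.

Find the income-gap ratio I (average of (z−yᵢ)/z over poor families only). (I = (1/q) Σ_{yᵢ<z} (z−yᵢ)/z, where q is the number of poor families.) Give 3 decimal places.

0.521

Below z: 23×£960, 19×£1,020 (q = 42 of N = 90).
Shortfall ratios (z−y)/z: 0.5340 (×23), 0.5049 (×19); sum = 21.873786.
The income-gap ratio divides by q (the poor only): 21.873786 / 42 = 0.521.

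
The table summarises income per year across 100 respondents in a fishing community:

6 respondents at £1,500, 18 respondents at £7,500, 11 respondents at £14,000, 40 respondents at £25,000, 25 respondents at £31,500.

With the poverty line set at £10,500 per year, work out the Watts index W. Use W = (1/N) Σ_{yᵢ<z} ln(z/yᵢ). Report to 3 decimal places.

0.177

Incomes under z: 6×£1,500, 18×£7,500 (q = 24 of N = 100).
Log shortfalls: ln(10500/1500) = 1.9459 (×6); ln(10500/7500) = 0.3365 (×18).
W = 17.731961 / 100 = 0.177.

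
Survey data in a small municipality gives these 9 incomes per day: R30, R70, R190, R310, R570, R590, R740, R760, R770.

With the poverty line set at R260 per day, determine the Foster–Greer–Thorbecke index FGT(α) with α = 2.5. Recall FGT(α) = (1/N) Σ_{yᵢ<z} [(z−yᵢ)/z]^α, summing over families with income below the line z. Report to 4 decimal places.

Below the line: R30, R70, R190 (q = 3 of N = 9).
Normalized shortfalls: (260−30)/260 = 0.8846; (260−70)/260 = 0.7308; (260−190)/260 = 0.2692.
Raised to α = 2.5: 0.73601; 0.45651; 0.03761.
Sum = 1.230135; FGT(2.5) = 1.230135 / 9 = 0.1367.

0.1367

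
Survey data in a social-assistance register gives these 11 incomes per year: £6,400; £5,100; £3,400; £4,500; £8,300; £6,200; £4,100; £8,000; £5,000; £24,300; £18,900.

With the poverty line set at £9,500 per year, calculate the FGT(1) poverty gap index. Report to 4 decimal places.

0.3301

Poor units: £3,400, £4,100, £4,500, £5,000, £5,100, £6,200, £6,400, £8,000, £8,300 (q = 9 of N = 11).
Normalized shortfalls: (9500−3400)/9500 = 0.6421; (9500−4100)/9500 = 0.5684; (9500−4500)/9500 = 0.5263; (9500−5000)/9500 = 0.4737; (9500−5100)/9500 = 0.4632; (9500−6200)/9500 = 0.3474; (9500−6400)/9500 = 0.3263; (9500−8000)/9500 = 0.1579; (9500−8300)/9500 = 0.1263.
Σ = 3.631579. Dividing by the full population N = 11 gives P₁ = 0.3301.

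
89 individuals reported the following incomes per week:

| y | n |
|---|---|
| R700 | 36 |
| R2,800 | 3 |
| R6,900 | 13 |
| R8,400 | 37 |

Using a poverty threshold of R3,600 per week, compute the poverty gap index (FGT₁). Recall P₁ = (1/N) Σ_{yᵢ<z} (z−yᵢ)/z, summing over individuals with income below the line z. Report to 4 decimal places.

Incomes under z: 36×R700, 3×R2,800 (q = 39 of N = 89).
Normalized shortfalls: (3600−700)/3600 = 0.8056 (×36); (3600−2800)/3600 = 0.2222 (×3).
Σ = 29.666667. Dividing by the full population N = 89 gives P₁ = 0.3333.

0.3333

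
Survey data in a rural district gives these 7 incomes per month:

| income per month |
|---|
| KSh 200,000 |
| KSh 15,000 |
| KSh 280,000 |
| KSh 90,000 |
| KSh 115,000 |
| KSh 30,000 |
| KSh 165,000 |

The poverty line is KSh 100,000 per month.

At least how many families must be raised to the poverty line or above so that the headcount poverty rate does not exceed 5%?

3 of the 7 families are poor, so H = 3/7 = 0.429.
A headcount ratio of at most 5% allows at most ⌊0.05 × 7⌋ = 0 poor families.
So at least 3 − 0 = 3 must be lifted.

3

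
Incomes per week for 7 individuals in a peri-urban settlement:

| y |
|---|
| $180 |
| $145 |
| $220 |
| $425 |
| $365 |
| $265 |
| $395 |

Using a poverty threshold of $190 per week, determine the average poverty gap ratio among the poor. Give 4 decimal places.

Incomes under z: $145, $180 (q = 2 of N = 7).
Relative gaps: 0.2368, 0.0526; sum = 0.289474.
The income-gap ratio divides by q (the poor only): 0.289474 / 2 = 0.1447.

0.1447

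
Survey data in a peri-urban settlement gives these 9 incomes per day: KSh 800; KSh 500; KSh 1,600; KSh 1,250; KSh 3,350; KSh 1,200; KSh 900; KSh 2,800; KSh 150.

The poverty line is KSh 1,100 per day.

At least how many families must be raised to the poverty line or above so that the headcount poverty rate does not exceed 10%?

4

4 of the 9 families are poor, so H = 4/9 = 0.444.
A headcount ratio of at most 10% allows at most ⌊0.10 × 9⌋ = 0 poor families.
So at least 4 − 0 = 4 must be lifted.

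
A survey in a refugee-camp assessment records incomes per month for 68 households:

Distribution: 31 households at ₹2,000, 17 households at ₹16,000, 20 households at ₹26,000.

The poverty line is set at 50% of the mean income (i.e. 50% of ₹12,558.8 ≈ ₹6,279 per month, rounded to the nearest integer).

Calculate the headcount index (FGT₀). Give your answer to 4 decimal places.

31 of the 68 households have income below ₹6,279.
H = 31/68 = 0.4559.

0.4559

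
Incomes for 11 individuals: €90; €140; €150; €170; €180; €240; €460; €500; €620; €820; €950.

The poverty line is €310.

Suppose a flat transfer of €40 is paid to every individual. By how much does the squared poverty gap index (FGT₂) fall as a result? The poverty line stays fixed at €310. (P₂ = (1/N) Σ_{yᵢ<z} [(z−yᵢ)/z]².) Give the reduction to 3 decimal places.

0.058

Before: below the line — €90, €140, €150, €170, €180, €240; squared poverty gap index (FGT₂) = 0.13651.
After the €40 transfer: below the line — €130, €180, €190, €210, €220, €280; squared poverty gap index (FGT₂) = 0.07823.
Reduction = 0.13651 − 0.07823 = 0.058.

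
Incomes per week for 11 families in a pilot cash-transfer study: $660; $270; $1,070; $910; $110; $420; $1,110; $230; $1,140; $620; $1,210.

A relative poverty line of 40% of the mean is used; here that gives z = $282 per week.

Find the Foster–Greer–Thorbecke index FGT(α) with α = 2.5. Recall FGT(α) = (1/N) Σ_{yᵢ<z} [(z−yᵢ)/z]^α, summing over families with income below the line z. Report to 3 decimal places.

0.028

Below the line: $110, $230, $270 (q = 3 of N = 11).
Shortfall ratios: (282−110)/282 = 0.6099; (282−230)/282 = 0.1844; (282−270)/282 = 0.0426.
Raised to α = 2.5: 0.29053; 0.01460; 0.00037.
Sum = 0.305510; FGT(2.5) = 0.305510 / 11 = 0.028.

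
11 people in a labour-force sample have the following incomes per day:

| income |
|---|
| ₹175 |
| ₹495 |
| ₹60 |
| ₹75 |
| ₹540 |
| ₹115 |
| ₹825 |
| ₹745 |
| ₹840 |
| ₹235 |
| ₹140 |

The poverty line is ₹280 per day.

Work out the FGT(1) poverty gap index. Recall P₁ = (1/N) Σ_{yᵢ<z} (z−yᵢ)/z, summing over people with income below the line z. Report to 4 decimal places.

0.2857

Incomes under z: ₹60, ₹75, ₹115, ₹140, ₹175, ₹235 (q = 6 of N = 11).
Relative gaps: (280−60)/280 = 0.7857; (280−75)/280 = 0.7321; (280−115)/280 = 0.5893; (280−140)/280 = 0.5000; (280−175)/280 = 0.3750; (280−235)/280 = 0.1607.
Σ = 3.142857. Dividing by the full population N = 11 gives P₁ = 0.2857.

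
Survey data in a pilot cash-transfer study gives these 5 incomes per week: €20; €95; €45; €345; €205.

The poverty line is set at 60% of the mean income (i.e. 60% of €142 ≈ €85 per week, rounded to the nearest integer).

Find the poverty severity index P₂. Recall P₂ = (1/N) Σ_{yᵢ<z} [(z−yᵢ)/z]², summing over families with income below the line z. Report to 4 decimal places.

0.1612

Below z: €20, €45 (q = 2 of N = 5).
Normalized shortfalls: (85−20)/85 = 0.7647; (85−45)/85 = 0.4706.
Squared: 0.5848; 0.2215.
Sum = 0.806228; P₂ = 0.806228 / 5 = 0.1612.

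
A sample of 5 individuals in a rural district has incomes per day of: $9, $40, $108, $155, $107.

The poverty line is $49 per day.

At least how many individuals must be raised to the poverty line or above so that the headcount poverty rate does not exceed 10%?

2 of the 5 individuals are poor, so H = 2/5 = 0.400.
A headcount ratio of at most 10% allows at most ⌊0.10 × 5⌋ = 0 poor individuals.
So at least 2 − 0 = 2 must be lifted.

2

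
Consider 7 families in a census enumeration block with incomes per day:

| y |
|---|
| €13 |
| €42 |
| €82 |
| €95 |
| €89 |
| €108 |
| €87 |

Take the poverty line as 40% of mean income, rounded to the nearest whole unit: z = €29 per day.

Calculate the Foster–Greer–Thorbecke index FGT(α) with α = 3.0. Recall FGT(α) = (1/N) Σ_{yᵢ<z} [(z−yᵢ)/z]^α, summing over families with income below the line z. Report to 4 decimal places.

Poor units: €13 (q = 1 of N = 7).
Normalized shortfalls: (29−13)/29 = 0.5517.
Raised to α = 3.0: 0.16794.
Sum = 0.167945; FGT(3.0) = 0.167945 / 7 = 0.0240.

0.0240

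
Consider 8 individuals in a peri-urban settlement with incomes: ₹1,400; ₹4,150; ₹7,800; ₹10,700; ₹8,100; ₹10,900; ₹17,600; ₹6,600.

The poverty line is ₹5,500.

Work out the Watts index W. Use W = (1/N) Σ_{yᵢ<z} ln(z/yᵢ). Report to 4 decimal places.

0.2062

Incomes under z: ₹1,400, ₹4,150 (q = 2 of N = 8).
ln(z/y) terms: ln(5500/1400) = 1.3683; ln(5500/4150) = 0.2816.
W = 1.649916 / 8 = 0.2062.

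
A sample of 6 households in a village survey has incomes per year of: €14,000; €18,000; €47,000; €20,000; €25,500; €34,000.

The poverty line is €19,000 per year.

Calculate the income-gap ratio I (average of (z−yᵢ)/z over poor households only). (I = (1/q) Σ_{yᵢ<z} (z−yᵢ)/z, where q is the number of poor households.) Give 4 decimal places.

0.1579

Incomes under z: €14,000, €18,000 (q = 2 of N = 6).
Shortfall ratios (z−y)/z: 0.2632, 0.0526; sum = 0.315789.
The income-gap ratio divides by q (the poor only): 0.315789 / 2 = 0.1579.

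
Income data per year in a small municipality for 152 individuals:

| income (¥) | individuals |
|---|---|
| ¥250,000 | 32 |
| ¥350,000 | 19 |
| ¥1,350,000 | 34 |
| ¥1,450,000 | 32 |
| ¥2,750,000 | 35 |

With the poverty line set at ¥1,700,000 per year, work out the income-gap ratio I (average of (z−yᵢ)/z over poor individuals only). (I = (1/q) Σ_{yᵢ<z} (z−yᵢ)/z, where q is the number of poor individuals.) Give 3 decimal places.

0.462

Poor units: 32×¥250,000, 19×¥350,000, 34×¥1,350,000, 32×¥1,450,000 (q = 117 of N = 152).
Relative gaps: 0.8529 (×32), 0.7941 (×19), 0.2059 (×34), 0.1471 (×32); sum = 54.088235.
The income-gap ratio divides by q (the poor only): 54.088235 / 117 = 0.462.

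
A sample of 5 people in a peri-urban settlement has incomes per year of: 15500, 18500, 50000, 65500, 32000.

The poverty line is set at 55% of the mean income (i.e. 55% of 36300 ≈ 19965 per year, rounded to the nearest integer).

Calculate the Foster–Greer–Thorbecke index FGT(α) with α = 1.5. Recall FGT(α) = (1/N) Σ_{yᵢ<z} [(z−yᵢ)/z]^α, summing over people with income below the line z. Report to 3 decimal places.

0.025

Below the line: 15500, 18500 (q = 2 of N = 5).
Shortfall ratios: (19965−15500)/19965 = 0.2236; (19965−18500)/19965 = 0.0734.
Raised to α = 1.5: 0.10576; 0.01988.
Sum = 0.125639; FGT(1.5) = 0.125639 / 5 = 0.025.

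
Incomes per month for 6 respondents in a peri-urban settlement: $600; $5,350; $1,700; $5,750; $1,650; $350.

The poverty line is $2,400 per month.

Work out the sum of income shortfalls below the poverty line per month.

$5,300

Poor units: $350, $600, $1,650, $1,700 (q = 4 of N = 6).
Individual gaps: 2400−350 = 2050; 2400−600 = 1800; 2400−1650 = 750; 2400−1700 = 700.
Aggregate gap = $5,300.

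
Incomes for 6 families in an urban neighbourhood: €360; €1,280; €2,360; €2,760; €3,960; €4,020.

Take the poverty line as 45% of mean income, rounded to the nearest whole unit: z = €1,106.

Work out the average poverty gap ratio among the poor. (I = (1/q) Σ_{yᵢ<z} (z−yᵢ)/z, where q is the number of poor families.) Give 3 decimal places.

Below the line: €360 (q = 1 of N = 6).
Shortfall ratios (z−y)/z: 0.6745; sum = 0.674503.
I averages over the q = 1 poor units only: 0.674503 / 1 = 0.675.

0.675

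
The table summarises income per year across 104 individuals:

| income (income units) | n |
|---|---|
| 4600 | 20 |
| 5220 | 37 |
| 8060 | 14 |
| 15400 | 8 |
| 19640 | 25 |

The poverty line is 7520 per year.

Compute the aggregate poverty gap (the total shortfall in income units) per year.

Below the line: 20×4600, 37×5220 (q = 57 of N = 104).
Individual gaps: 20×(7520−4600) = 58400; 37×(7520−5220) = 85100.
Aggregate gap = 143500.

143500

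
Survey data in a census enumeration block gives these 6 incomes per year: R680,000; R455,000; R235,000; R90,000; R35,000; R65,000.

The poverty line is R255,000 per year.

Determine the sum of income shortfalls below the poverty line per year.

R595,000

Poor units: R35,000, R65,000, R90,000, R235,000 (q = 4 of N = 6).
Individual gaps: 255000−35000 = 220000; 255000−65000 = 190000; 255000−90000 = 165000; 255000−235000 = 20000.
Aggregate gap = R595,000.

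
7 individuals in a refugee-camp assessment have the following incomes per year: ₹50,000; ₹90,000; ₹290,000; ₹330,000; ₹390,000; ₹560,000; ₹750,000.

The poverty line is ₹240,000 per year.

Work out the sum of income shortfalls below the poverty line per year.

Below z: ₹50,000, ₹90,000 (q = 2 of N = 7).
Individual gaps: 240000−50000 = 190000; 240000−90000 = 150000.
Aggregate gap = ₹340,000.

₹340,000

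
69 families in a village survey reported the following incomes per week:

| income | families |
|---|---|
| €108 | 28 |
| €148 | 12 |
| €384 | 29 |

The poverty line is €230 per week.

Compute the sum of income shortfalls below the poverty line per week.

€4,400

Poor units: 28×€108, 12×€148 (q = 40 of N = 69).
Individual gaps: 28×(230−108) = 3416; 12×(230−148) = 984.
Aggregate gap = €4,400.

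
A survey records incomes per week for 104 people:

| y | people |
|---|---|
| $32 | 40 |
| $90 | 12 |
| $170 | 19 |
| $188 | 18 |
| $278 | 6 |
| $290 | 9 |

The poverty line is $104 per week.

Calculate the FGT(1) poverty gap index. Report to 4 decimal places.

0.2818

Below the line: 40×$32, 12×$90 (q = 52 of N = 104).
Gap ratios (z−y)/z: (104−32)/104 = 0.6923 (×40); (104−90)/104 = 0.1346 (×12).
Σ = 29.307692. Dividing by the full population N = 104 gives P₁ = 0.2818.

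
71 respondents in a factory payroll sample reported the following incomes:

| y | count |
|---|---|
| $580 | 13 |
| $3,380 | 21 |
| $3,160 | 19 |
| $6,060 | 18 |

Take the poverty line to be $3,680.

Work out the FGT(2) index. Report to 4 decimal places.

0.1372

Below the line: 13×$580, 19×$3,160, 21×$3,380 (q = 53 of N = 71).
Normalized shortfalls: (3680−580)/3680 = 0.8424 (×13); (3680−3160)/3680 = 0.1413 (×19); (3680−3380)/3680 = 0.0815 (×21).
Squared: 0.7096 (×13); 0.0200 (×19); 0.0066 (×21).
Sum = 9.744034; P₂ = 9.744034 / 71 = 0.1372.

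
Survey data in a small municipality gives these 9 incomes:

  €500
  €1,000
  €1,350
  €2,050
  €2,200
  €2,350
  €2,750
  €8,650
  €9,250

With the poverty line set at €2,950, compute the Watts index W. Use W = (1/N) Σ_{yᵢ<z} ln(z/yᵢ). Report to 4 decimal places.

0.5104

Below z: €500, €1,000, €1,350, €2,050, €2,200, €2,350, €2,750 (q = 7 of N = 9).
Log shortfalls: ln(2950/500) = 1.7750; ln(2950/1000) = 1.0818; ln(2950/1350) = 0.7817; ln(2950/2050) = 0.3640; ln(2950/2200) = 0.2933; ln(2950/2350) = 0.2274; ln(2950/2750) = 0.0702.
W = 4.593365 / 9 = 0.5104.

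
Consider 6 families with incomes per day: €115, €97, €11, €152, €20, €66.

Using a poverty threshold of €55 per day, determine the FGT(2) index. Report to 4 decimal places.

Poor units: €11, €20 (q = 2 of N = 6).
Normalized shortfalls: (55−11)/55 = 0.8000; (55−20)/55 = 0.6364.
Squared: 0.6400; 0.4050.
Sum = 1.044959; P₂ = 1.044959 / 6 = 0.1742.

0.1742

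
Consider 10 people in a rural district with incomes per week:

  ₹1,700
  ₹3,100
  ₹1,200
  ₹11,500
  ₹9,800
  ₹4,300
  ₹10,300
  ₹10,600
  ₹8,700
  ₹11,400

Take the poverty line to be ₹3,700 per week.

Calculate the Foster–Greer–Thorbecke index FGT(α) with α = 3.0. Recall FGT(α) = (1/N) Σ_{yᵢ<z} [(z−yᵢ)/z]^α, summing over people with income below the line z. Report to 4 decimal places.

Poor units: ₹1,200, ₹1,700, ₹3,100 (q = 3 of N = 10).
Normalized shortfalls: (3700−1200)/3700 = 0.6757; (3700−1700)/3700 = 0.5405; (3700−3100)/3700 = 0.1622.
Raised to α = 3.0: 0.30847; 0.15794; 0.00426.
Sum = 0.470673; FGT(3.0) = 0.470673 / 10 = 0.0471.

0.0471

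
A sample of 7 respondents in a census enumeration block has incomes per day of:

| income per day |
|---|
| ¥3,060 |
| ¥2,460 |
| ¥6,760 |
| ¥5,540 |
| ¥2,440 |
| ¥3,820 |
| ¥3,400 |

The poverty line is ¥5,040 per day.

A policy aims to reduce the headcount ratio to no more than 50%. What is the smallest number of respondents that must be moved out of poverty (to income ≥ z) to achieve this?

2

5 of the 7 respondents are poor, so H = 5/7 = 0.714.
A headcount ratio of at most 50% allows at most ⌊0.50 × 7⌋ = 3 poor respondents.
So at least 5 − 3 = 2 must be lifted.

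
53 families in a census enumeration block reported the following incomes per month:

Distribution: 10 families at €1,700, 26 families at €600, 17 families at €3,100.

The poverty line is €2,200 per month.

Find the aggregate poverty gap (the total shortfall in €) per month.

Below the line: 26×€600, 10×€1,700 (q = 36 of N = 53).
Individual gaps: 26×(2200−600) = 41600; 10×(2200−1700) = 5000.
Aggregate gap = €46,600.

€46,600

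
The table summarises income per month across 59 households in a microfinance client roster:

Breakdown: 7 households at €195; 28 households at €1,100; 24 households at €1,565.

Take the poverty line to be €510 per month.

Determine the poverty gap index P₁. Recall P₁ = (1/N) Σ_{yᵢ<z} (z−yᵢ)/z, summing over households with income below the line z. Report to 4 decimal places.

Below z: 7×€195 (q = 7 of N = 59).
Gap ratios (z−y)/z: (510−195)/510 = 0.6176 (×7).
Sum of shortfalls = 4.323529; P₁ averages over all N: 4.323529 / 59 = 0.0733.

0.0733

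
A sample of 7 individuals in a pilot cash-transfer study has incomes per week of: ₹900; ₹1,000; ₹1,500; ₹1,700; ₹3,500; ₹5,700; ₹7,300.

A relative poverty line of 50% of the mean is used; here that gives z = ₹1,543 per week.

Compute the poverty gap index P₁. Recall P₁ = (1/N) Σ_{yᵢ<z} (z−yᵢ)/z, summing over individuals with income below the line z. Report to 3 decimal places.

0.114

Below z: ₹900, ₹1,000, ₹1,500 (q = 3 of N = 7).
Gap ratios (z−y)/z: (1543−900)/1543 = 0.4167; (1543−1000)/1543 = 0.3519; (1543−1500)/1543 = 0.0279.
Σ = 0.796500. Dividing by the full population N = 7 gives P₁ = 0.114.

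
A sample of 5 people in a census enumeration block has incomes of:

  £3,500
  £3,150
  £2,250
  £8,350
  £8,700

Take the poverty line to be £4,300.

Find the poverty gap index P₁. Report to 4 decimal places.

Poor units: £2,250, £3,150, £3,500 (q = 3 of N = 5).
Relative gaps: (4300−2250)/4300 = 0.4767; (4300−3150)/4300 = 0.2674; (4300−3500)/4300 = 0.1860.
Sum of shortfalls = 0.930233; P₁ averages over all N: 0.930233 / 5 = 0.1860.

0.1860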